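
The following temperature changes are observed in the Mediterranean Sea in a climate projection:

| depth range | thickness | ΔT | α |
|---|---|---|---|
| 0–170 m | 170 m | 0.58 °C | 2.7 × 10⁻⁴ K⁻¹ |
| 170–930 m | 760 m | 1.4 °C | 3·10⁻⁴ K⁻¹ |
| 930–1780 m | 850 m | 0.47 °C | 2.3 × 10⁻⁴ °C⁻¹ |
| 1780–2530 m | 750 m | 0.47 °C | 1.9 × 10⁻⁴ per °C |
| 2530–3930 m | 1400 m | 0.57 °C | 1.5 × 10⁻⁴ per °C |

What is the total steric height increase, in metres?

Δh = 0.624 m

170 × 2.7×10⁻⁴ × 0.58 = 0.026622 m
Layer 2: 1.4 × 3×10⁻⁴ × 760 = 0.31920 m
930–1780 m: 0.47 × 2.3×10⁻⁴ × 850 = 0.091885 m
750 × 0.47 × 1.9×10⁻⁴ = 0.066975 m
Layer 5: 1.5×10⁻⁴ × 0.57 × 1400 = 0.11970 m
Δh = 0.026622 + 0.31920 + 0.091885 + 0.066975 + 0.11970 = 0.624382 m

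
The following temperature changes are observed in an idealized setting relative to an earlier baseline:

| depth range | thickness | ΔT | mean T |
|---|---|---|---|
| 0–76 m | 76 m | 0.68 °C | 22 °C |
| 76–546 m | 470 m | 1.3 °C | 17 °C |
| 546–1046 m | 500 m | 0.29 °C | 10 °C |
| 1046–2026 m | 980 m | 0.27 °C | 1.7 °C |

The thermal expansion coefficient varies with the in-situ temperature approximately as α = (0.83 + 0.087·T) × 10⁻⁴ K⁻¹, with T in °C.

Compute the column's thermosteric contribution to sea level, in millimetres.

Δh ≈ 206 mm

Layer 1: α = (0.83 + 0.087×22)×10⁻⁴ = 2.744×10⁻⁴ K⁻¹
Layer 2: α = (0.83 + 0.087×17)×10⁻⁴ = 2.309×10⁻⁴ K⁻¹
Layer 3: α = (0.83 + 0.087×10)×10⁻⁴ = 1.7×10⁻⁴ K⁻¹
Layer 4: α = (0.83 + 0.087×1.7)×10⁻⁴ = 0.9779×10⁻⁴ K⁻¹
76 × 2.744×10⁻⁴ × 0.68 = 0.014180992 m
2.309×10⁻⁴ × 1.3 × 470 = 0.1410799 m
Layer 3: 1.7×10⁻⁴ × 0.29 × 500 = 0.02465 m
Layer 4: 0.9779×10⁻⁴ × 0.27 × 980 = 0.025875234 m
Δh = 0.014180992 + 0.1410799 + 0.02465 + 0.025875234 = 0.205786126 m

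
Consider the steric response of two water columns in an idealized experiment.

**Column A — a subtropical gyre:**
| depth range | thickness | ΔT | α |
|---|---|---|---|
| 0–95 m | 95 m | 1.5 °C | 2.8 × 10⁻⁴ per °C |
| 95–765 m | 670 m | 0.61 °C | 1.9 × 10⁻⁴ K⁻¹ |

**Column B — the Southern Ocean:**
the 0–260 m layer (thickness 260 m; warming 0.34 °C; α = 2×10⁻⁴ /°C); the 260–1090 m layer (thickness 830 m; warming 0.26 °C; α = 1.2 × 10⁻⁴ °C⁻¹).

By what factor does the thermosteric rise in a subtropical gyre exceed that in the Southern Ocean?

≈ 2.7×

A 95 × 2.8×10⁻⁴ × 1.5 = 0.03990 m
A Layer 2: 1.9×10⁻⁴ × 670 × 0.61 = 0.077653 m
A total: 0.117553 m
B 2×10⁻⁴ × 260 × 0.34 = 0.01768 m
B 0.26 × 1.2×10⁻⁴ × 830 = 0.025896 m
B total: 0.043576 m
Ratio: 0.117553 / 0.043576 ≈ 2.698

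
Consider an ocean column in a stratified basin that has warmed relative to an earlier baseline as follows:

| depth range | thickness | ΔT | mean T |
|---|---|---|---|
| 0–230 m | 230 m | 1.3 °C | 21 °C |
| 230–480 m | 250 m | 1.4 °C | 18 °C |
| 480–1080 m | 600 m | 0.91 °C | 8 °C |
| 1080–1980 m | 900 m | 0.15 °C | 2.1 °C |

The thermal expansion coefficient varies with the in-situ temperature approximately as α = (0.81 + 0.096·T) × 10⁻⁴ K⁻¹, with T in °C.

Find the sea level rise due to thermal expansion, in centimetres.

Layer 1: α = (0.81 + 0.096×21)×10⁻⁴ = 2.826×10⁻⁴ K⁻¹
Layer 2: α = (0.81 + 0.096×18)×10⁻⁴ = 2.538×10⁻⁴ K⁻¹
Layer 3: α = (0.81 + 0.096×8)×10⁻⁴ = 1.578×10⁻⁴ K⁻¹
Layer 4: α = (0.81 + 0.096×2.1)×10⁻⁴ = 1.0116×10⁻⁴ K⁻¹
Layer 1: 230 × 1.3 × 2.826×10⁻⁴ = 0.0844974 m
Layer 2: 250 × 1.4 × 2.538×10⁻⁴ = 0.08883 m
Layer 3: 0.91 × 600 × 1.578×10⁻⁴ = 0.0861588 m
1.0116×10⁻⁴ × 900 × 0.15 = 0.0136566 m
Δh = 0.0844974 + 0.08883 + 0.0861588 + 0.0136566 = 0.2731428 m ≈ 27 cm

27 cm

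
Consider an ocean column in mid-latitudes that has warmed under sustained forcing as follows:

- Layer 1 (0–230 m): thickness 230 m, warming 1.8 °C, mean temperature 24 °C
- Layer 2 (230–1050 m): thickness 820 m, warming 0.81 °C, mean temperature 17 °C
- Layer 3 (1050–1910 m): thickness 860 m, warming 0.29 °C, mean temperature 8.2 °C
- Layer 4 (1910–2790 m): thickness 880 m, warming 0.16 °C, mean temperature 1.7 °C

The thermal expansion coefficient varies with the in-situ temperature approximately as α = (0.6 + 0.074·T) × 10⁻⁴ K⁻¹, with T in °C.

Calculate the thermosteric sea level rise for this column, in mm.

Layer 1: α = (0.6 + 0.074×24)×10⁻⁴ = 2.376×10⁻⁴ K⁻¹
Layer 2: α = (0.6 + 0.074×17)×10⁻⁴ = 1.858×10⁻⁴ K⁻¹
Layer 3: α = (0.6 + 0.074×8.2)×10⁻⁴ = 1.2068×10⁻⁴ K⁻¹
Layer 4: α = (0.6 + 0.074×1.7)×10⁻⁴ = 0.7258×10⁻⁴ K⁻¹
Layer 1: 1.8 × 230 × 2.376×10⁻⁴ = 0.0983664 m
Layer 2: 1.858×10⁻⁴ × 820 × 0.81 = 0.12340836 m
1050–1910 m: 0.29 × 1.2068×10⁻⁴ × 860 = 0.030097592 m
1910–2790 m: 880 × 0.7258×10⁻⁴ × 0.16 = 0.010219264 m
Δh = 0.0983664 + 0.12340836 + 0.030097592 + 0.010219264 = 0.262091616 m

262 mm of thermosteric rise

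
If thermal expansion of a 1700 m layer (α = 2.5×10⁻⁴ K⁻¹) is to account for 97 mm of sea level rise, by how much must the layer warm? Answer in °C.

ΔT = Δh/(αH) = 0.097 / (2.5×10⁻⁴ × 1700) ≈ 0.2282 °C

ΔT ≈ 0.228 °C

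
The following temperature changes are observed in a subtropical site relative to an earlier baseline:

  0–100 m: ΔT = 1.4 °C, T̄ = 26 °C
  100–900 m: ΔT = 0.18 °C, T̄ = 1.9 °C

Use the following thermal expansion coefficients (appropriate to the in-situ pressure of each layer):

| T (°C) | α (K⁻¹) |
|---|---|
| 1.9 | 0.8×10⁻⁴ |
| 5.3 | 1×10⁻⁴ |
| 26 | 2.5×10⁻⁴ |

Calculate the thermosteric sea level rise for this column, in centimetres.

about 4.65 cm

Layer 1 at 26 °C → α = 2.5×10⁻⁴ K⁻¹
Layer 2 at 1.9 °C → α = 0.8×10⁻⁴ K⁻¹
Layer 1: 1.4 × 100 × 2.5×10⁻⁴ = 0.03500 m
0.18 × 800 × 0.8×10⁻⁴ = 0.01152 m
Δh = 0.03500 + 0.01152 = 0.04652 m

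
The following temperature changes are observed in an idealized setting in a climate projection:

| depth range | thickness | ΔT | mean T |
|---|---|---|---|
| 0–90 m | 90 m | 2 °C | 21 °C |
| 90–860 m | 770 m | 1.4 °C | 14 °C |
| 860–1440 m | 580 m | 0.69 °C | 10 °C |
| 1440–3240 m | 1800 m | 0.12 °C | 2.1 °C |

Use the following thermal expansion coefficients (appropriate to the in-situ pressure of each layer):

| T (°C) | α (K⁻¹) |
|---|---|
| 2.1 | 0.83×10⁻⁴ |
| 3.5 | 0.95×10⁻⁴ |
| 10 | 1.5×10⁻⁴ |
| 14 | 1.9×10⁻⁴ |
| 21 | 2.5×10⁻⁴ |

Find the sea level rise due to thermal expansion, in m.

Layer 1 at 21 °C → α = 2.5×10⁻⁴ K⁻¹
Layer 2 at 14 °C → α = 1.9×10⁻⁴ K⁻¹
Layer 3 at 10 °C → α = 1.5×10⁻⁴ K⁻¹
Layer 4 at 2.1 °C → α = 0.83×10⁻⁴ K⁻¹
Layer 1: 2.5×10⁻⁴ × 90 × 2 = 0.04500 m
Layer 2: 1.4 × 1.9×10⁻⁴ × 770 = 0.20482 m
860–1440 m: 0.69 × 580 × 1.5×10⁻⁴ = 0.06003 m
Layer 4: 0.83×10⁻⁴ × 1800 × 0.12 = 0.017928 m
Δh = 0.04500 + 0.20482 + 0.06003 + 0.017928 = 0.327778 m

Δh ≈ 0.328 m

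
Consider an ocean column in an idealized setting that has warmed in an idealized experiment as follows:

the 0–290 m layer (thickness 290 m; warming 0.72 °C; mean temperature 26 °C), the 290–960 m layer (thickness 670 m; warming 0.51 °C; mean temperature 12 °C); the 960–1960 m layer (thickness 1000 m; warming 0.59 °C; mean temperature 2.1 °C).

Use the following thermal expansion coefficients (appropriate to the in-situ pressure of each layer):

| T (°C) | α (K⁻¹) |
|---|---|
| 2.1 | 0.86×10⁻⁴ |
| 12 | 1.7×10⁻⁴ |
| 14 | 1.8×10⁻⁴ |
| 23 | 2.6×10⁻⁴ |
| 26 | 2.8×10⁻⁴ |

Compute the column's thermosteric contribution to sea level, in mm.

Layer 1 at 26 °C → α = 2.8×10⁻⁴ K⁻¹
Layer 2 at 12 °C → α = 1.7×10⁻⁴ K⁻¹
Layer 3 at 2.1 °C → α = 0.86×10⁻⁴ K⁻¹
0–290 m: 290 × 0.72 × 2.8×10⁻⁴ = 0.058464 m
Layer 2: 1.7×10⁻⁴ × 0.51 × 670 = 0.058089 m
1000 × 0.59 × 0.86×10⁻⁴ = 0.05074 m
Δh = 0.058464 + 0.058089 + 0.05074 = 0.167293 m

167 mm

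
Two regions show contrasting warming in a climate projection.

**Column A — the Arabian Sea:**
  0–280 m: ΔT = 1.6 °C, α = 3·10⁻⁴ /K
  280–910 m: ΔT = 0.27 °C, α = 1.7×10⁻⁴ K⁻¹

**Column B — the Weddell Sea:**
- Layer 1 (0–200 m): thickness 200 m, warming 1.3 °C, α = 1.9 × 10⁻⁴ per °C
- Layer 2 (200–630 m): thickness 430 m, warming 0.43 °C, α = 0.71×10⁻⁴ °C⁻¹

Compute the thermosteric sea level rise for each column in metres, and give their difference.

Δh_A ≈ 0.16 m, Δh_B ≈ 0.063 m; difference ≈ 0.10 m

A 1.6 × 280 × 3×10⁻⁴ = 0.13440 m
A Layer 2: 1.7×10⁻⁴ × 630 × 0.27 = 0.028917 m
A total: 0.163317 m
B 0–200 m: 1.9×10⁻⁴ × 200 × 1.3 = 0.04940 m
B Layer 2: 430 × 0.71×10⁻⁴ × 0.43 = 0.0131279 m
B total: 0.0625279 m
Difference: 0.163317 − 0.0625279 = 0.1007891 m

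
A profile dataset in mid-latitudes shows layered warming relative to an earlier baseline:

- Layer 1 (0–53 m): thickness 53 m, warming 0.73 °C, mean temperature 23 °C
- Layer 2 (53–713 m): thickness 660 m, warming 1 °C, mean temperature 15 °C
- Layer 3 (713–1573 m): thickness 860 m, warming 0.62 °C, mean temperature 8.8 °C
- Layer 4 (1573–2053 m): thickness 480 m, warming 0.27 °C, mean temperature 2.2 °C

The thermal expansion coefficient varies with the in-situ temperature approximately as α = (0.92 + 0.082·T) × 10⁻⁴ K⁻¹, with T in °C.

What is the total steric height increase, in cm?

Δh = 25.5 cm

Layer 1: α = (0.92 + 0.082×23)×10⁻⁴ = 2.806×10⁻⁴ K⁻¹
Layer 2: α = (0.92 + 0.082×15)×10⁻⁴ = 2.15×10⁻⁴ K⁻¹
Layer 3: α = (0.92 + 0.082×8.8)×10⁻⁴ = 1.6416×10⁻⁴ K⁻¹
Layer 4: α = (0.92 + 0.082×2.2)×10⁻⁴ = 1.1004×10⁻⁴ K⁻¹
2.806×10⁻⁴ × 53 × 0.73 = 0.010856414 m
Layer 2: 660 × 2.15×10⁻⁴ × 1 = 0.14190 m
Layer 3: 1.6416×10⁻⁴ × 860 × 0.62 = 0.087530112 m
480 × 0.27 × 1.1004×10⁻⁴ = 0.014261184 m
Δh = 0.010856414 + 0.14190 + 0.087530112 + 0.014261184 = 0.25454771 m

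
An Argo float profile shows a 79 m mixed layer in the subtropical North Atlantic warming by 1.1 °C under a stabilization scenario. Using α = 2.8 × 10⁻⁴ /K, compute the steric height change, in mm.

Δh ≈ 24.3 mm

Δh = αΔT·H = 2.8×10⁻⁴ × 1.1 × 79 = 0.024332 m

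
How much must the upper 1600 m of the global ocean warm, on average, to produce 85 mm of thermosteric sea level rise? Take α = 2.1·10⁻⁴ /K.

0.25 K

ΔT = Δh/(αH) = 0.085 / (2.1×10⁻⁴ × 1600) ≈ 0.2530 K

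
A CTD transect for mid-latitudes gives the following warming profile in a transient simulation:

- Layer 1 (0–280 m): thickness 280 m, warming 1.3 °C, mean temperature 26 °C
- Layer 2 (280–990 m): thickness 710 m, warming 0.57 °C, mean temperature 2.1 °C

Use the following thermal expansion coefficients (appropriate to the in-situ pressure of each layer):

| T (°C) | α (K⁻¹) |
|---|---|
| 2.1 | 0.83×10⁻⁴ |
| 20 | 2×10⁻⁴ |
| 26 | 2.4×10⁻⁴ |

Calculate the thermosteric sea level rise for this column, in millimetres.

Layer 1 at 26 °C → α = 2.4×10⁻⁴ K⁻¹
Layer 2 at 2.1 °C → α = 0.83×10⁻⁴ K⁻¹
Layer 1: 280 × 2.4×10⁻⁴ × 1.3 = 0.08736 m
280–990 m: 0.83×10⁻⁴ × 710 × 0.57 = 0.0335901 m
Δh = 0.08736 + 0.0335901 = 0.1209501 m ≈ 121 mm

121 mm of thermosteric rise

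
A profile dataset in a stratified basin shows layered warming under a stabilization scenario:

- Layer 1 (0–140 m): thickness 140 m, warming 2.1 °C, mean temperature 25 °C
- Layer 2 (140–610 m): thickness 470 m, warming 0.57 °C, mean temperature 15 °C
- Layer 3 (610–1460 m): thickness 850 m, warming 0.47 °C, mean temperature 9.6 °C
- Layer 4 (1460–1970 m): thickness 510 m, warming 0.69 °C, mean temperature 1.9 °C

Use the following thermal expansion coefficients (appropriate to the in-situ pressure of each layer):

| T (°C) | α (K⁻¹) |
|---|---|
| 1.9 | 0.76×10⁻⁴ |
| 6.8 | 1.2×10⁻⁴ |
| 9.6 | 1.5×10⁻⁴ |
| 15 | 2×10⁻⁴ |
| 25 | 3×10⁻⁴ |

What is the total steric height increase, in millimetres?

Layer 1 at 25 °C → α = 3×10⁻⁴ K⁻¹
Layer 2 at 15 °C → α = 2×10⁻⁴ K⁻¹
Layer 3 at 9.6 °C → α = 1.5×10⁻⁴ K⁻¹
Layer 4 at 1.9 °C → α = 0.76×10⁻⁴ K⁻¹
0–140 m: 3×10⁻⁴ × 140 × 2.1 = 0.08820 m
0.57 × 2×10⁻⁴ × 470 = 0.05358 m
1.5×10⁻⁴ × 0.47 × 850 = 0.059925 m
0.76×10⁻⁴ × 510 × 0.69 = 0.0267444 m
Δh = 0.08820 + 0.05358 + 0.059925 + 0.0267444 = 0.2284494 m ≈ 228 mm

228 mm of thermosteric rise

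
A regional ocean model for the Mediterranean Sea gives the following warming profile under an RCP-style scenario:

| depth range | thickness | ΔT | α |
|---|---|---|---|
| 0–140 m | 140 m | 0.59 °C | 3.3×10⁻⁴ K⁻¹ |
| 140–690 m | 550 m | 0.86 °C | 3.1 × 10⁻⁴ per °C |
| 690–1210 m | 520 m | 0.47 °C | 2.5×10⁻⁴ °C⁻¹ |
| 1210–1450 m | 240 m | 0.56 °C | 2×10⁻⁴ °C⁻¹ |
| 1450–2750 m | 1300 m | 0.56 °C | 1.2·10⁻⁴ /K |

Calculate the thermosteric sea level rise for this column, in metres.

Layer 1: 3.3×10⁻⁴ × 140 × 0.59 = 0.027258 m
Layer 2: 0.86 × 550 × 3.1×10⁻⁴ = 0.14663 m
520 × 0.47 × 2.5×10⁻⁴ = 0.06110 m
0.56 × 2×10⁻⁴ × 240 = 0.02688 m
1450–2750 m: 1.2×10⁻⁴ × 0.56 × 1300 = 0.08736 m
Δh = 0.027258 + 0.14663 + 0.06110 + 0.02688 + 0.08736 = 0.349228 m

0.35 m of thermosteric rise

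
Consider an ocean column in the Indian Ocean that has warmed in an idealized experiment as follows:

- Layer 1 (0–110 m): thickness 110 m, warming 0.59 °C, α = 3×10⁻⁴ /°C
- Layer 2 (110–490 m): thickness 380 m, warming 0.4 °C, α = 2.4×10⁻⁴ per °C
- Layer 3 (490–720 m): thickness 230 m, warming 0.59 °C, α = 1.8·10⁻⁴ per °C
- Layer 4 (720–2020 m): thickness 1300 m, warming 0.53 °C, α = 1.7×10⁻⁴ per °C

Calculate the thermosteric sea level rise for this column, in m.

0.59 × 3×10⁻⁴ × 110 = 0.01947 m
Layer 2: 2.4×10⁻⁴ × 380 × 0.4 = 0.03648 m
490–720 m: 230 × 0.59 × 1.8×10⁻⁴ = 0.024426 m
Layer 4: 1300 × 1.7×10⁻⁴ × 0.53 = 0.11713 m
Δh = 0.01947 + 0.03648 + 0.024426 + 0.11713 = 0.197506 m

about 0.198 m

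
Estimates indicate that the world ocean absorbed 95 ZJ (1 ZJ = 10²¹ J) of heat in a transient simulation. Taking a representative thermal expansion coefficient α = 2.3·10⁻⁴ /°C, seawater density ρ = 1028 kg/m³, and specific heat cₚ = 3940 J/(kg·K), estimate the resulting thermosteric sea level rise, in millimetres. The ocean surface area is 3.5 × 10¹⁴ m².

Δh ≈ 15.4 mm

Per unit area: Q = 95×10²¹ / (3.5×10¹⁴) ≈ 2.714×10⁸ J/m²
Δh = αQ/(ρcₚ) = 2.3×10⁻⁴ × 2.714×10⁸ / (1028 × 3940) ≈ 0.015412 m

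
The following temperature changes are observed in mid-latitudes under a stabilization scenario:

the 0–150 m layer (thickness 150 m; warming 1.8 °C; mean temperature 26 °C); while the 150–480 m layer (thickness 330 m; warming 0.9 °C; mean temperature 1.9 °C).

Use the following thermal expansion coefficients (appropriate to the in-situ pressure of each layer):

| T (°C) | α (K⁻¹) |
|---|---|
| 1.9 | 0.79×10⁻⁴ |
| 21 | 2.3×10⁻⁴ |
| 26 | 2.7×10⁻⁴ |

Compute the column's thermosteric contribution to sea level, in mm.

Δh = 96.4 mm

Layer 1 at 26 °C → α = 2.7×10⁻⁴ K⁻¹
Layer 2 at 1.9 °C → α = 0.79×10⁻⁴ K⁻¹
Layer 1: 150 × 1.8 × 2.7×10⁻⁴ = 0.07290 m
150–480 m: 0.79×10⁻⁴ × 330 × 0.9 = 0.023463 m
Δh = 0.07290 + 0.023463 = 0.096363 m ≈ 96.4 mm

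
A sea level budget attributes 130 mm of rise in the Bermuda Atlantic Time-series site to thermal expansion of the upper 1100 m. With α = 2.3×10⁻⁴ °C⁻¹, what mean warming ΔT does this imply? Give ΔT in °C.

ΔT = Δh/(αH) = 0.13 / (2.3×10⁻⁴ × 1100) ≈ 0.5138 °C

0.514 °C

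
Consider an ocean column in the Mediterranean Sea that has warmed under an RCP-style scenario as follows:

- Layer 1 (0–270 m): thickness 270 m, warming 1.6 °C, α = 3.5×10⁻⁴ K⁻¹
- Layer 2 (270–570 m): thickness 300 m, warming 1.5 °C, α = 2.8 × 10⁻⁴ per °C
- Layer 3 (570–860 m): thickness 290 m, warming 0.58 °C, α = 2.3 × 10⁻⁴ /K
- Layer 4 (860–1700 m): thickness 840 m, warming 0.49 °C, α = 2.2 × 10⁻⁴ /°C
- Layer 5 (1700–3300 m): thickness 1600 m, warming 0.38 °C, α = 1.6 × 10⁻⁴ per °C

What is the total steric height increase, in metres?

0–270 m: 270 × 3.5×10⁻⁴ × 1.6 = 0.15120 m
270–570 m: 1.5 × 300 × 2.8×10⁻⁴ = 0.12600 m
570–860 m: 0.58 × 2.3×10⁻⁴ × 290 = 0.038686 m
Layer 4: 0.49 × 2.2×10⁻⁴ × 840 = 0.090552 m
1700–3300 m: 0.38 × 1.6×10⁻⁴ × 1600 = 0.09728 m
Δh = 0.15120 + 0.12600 + 0.038686 + 0.090552 + 0.09728 = 0.503718 m

0.504 m of thermosteric rise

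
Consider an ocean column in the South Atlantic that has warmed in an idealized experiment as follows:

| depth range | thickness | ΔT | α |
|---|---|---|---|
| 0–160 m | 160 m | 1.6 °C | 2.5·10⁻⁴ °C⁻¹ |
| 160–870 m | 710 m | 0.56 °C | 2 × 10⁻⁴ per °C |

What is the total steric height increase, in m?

Layer 1: 2.5×10⁻⁴ × 1.6 × 160 = 0.06400 m
160–870 m: 710 × 0.56 × 2×10⁻⁴ = 0.07952 m
Δh = 0.06400 + 0.07952 = 0.14352 m ≈ 0.144 m

Δh = 0.144 m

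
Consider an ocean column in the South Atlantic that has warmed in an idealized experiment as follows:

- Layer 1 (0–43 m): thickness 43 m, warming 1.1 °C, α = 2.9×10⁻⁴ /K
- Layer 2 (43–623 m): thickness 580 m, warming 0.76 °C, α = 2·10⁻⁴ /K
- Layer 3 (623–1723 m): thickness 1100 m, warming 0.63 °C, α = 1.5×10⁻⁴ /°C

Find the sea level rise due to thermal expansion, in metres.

0–43 m: 1.1 × 43 × 2.9×10⁻⁴ = 0.013717 m
Layer 2: 2×10⁻⁴ × 0.76 × 580 = 0.08816 m
1.5×10⁻⁴ × 1100 × 0.63 = 0.10395 m
Δh = 0.013717 + 0.08816 + 0.10395 = 0.205827 m

Δh ≈ 0.21 m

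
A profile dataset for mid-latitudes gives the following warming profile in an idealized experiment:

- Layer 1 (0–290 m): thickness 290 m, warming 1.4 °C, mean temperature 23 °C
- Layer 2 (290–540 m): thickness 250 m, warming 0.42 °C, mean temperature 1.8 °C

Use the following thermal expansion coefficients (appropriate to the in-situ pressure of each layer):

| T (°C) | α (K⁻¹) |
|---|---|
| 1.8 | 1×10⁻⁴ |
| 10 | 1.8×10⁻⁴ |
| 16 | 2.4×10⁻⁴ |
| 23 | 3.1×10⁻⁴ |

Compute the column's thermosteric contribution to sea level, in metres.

0.136 m of thermosteric rise

Layer 1 at 23 °C → α = 3.1×10⁻⁴ K⁻¹
Layer 2 at 1.8 °C → α = 1×10⁻⁴ K⁻¹
3.1×10⁻⁴ × 1.4 × 290 = 0.12586 m
290–540 m: 250 × 1×10⁻⁴ × 0.42 = 0.01050 m
Δh = 0.12586 + 0.01050 = 0.13636 m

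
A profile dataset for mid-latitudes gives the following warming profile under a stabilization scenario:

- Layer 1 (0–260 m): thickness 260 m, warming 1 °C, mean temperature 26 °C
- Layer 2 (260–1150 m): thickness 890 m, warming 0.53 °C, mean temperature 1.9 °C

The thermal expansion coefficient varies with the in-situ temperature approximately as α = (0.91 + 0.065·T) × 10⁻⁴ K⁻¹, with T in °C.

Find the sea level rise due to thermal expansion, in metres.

Δh = 0.12 m

Layer 1: α = (0.91 + 0.065×26)×10⁻⁴ = 2.6×10⁻⁴ K⁻¹
Layer 2: α = (0.91 + 0.065×1.9)×10⁻⁴ = 1.0335×10⁻⁴ K⁻¹
1 × 260 × 2.6×10⁻⁴ = 0.06760 m
Layer 2: 1.0335×10⁻⁴ × 890 × 0.53 = 0.048750195 m
Δh = 0.06760 + 0.048750195 = 0.116350195 m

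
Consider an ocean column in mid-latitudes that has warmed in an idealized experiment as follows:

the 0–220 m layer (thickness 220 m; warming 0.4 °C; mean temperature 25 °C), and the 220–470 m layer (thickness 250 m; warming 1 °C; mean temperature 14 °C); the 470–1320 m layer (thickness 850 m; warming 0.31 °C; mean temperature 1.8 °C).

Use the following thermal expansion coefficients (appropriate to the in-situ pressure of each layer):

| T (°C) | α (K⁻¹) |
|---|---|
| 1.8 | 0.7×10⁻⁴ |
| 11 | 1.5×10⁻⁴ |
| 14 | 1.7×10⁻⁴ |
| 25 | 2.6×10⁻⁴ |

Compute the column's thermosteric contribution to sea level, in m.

Layer 1 at 25 °C → α = 2.6×10⁻⁴ K⁻¹
Layer 2 at 14 °C → α = 1.7×10⁻⁴ K⁻¹
Layer 3 at 1.8 °C → α = 0.7×10⁻⁴ K⁻¹
0–220 m: 2.6×10⁻⁴ × 0.4 × 220 = 0.02288 m
1 × 1.7×10⁻⁴ × 250 = 0.04250 m
Layer 3: 0.31 × 0.7×10⁻⁴ × 850 = 0.018445 m
Δh = 0.02288 + 0.04250 + 0.018445 = 0.083825 m ≈ 0.0838 m

0.0838 m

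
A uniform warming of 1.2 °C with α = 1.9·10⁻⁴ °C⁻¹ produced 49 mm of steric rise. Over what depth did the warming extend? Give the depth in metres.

H = Δh/(αΔT) = 0.049 / (1.9×10⁻⁴ × 1.2) ≈ 214.9 m

210 m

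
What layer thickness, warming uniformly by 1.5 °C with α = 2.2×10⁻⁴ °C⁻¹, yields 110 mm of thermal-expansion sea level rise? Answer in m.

333 m

H = Δh/(αΔT) = 0.11 / (2.2×10⁻⁴ × 1.5) ≈ 333.3 m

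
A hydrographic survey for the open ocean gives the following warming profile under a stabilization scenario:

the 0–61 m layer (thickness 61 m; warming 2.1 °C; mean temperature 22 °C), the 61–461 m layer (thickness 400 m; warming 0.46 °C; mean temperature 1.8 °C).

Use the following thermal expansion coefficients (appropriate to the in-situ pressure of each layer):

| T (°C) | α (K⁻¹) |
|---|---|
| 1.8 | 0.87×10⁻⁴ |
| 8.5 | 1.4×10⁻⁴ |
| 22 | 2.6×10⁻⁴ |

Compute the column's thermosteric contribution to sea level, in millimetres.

about 49 mm

Layer 1 at 22 °C → α = 2.6×10⁻⁴ K⁻¹
Layer 2 at 1.8 °C → α = 0.87×10⁻⁴ K⁻¹
2.1 × 2.6×10⁻⁴ × 61 = 0.033306 m
Layer 2: 400 × 0.46 × 0.87×10⁻⁴ = 0.016008 m
Δh = 0.033306 + 0.016008 = 0.049314 m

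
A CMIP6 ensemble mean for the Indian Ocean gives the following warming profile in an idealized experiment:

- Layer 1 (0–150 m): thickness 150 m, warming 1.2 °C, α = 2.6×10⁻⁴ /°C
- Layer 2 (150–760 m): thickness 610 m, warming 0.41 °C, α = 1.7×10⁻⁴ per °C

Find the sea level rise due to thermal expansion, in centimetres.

0–150 m: 2.6×10⁻⁴ × 1.2 × 150 = 0.04680 m
150–760 m: 0.41 × 610 × 1.7×10⁻⁴ = 0.042517 m
Δh = 0.04680 + 0.042517 = 0.089317 m

8.93 cm of thermosteric rise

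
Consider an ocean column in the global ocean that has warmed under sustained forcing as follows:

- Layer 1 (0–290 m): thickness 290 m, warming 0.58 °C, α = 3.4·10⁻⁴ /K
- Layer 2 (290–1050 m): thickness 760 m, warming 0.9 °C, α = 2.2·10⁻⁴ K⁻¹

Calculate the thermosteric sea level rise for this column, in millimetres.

208 mm of thermosteric rise

3.4×10⁻⁴ × 0.58 × 290 = 0.057188 m
0.9 × 760 × 2.2×10⁻⁴ = 0.15048 m
Δh = 0.057188 + 0.15048 = 0.207668 m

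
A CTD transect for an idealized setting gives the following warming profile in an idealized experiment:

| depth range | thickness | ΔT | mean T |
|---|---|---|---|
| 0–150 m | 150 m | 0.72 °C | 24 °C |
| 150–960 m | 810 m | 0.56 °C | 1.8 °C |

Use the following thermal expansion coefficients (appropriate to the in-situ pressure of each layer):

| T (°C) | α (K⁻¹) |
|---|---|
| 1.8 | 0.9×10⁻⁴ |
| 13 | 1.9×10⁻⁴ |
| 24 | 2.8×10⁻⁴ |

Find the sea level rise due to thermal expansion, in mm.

Layer 1 at 24 °C → α = 2.8×10⁻⁴ K⁻¹
Layer 2 at 1.8 °C → α = 0.9×10⁻⁴ K⁻¹
Layer 1: 0.72 × 150 × 2.8×10⁻⁴ = 0.03024 m
0.9×10⁻⁴ × 810 × 0.56 = 0.040824 m
Δh = 0.03024 + 0.040824 = 0.071064 m

about 71 mm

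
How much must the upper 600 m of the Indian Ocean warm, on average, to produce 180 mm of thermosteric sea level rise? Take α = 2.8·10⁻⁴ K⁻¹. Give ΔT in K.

about 1.07 K

ΔT = Δh/(αH) = 0.18 / (2.8×10⁻⁴ × 600) ≈ 1.071 K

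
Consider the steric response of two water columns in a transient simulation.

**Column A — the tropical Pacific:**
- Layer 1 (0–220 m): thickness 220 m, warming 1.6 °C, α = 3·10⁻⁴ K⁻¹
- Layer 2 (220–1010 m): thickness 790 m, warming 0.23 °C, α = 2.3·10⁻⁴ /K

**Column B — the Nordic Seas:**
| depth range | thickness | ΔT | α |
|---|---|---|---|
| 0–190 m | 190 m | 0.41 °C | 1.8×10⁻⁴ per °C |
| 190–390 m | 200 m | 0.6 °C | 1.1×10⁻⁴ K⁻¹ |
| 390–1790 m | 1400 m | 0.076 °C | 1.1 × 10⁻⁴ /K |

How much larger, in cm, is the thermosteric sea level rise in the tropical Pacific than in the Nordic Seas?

10.8 cm

A 0–220 m: 220 × 3×10⁻⁴ × 1.6 = 0.10560 m
A Layer 2: 0.23 × 2.3×10⁻⁴ × 790 = 0.041791 m
A total: 0.147391 m
B 0–190 m: 1.8×10⁻⁴ × 190 × 0.41 = 0.014022 m
B 190–390 m: 0.6 × 1.1×10⁻⁴ × 200 = 0.01320 m
B Layer 3: 0.076 × 1400 × 1.1×10⁻⁴ = 0.011704 m
B total: 0.038926 m
Difference: 0.147391 − 0.038926 = 0.108465 m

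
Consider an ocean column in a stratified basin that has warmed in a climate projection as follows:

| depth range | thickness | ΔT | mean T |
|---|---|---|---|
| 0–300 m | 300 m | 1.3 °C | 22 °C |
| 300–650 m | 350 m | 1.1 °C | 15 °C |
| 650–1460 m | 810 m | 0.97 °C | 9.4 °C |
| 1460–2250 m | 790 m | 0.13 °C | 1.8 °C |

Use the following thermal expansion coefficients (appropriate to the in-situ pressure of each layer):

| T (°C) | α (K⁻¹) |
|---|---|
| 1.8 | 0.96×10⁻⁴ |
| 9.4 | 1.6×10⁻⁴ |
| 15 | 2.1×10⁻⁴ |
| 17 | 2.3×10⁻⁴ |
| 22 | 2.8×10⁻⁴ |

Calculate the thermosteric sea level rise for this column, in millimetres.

Layer 1 at 22 °C → α = 2.8×10⁻⁴ K⁻¹
Layer 2 at 15 °C → α = 2.1×10⁻⁴ K⁻¹
Layer 3 at 9.4 °C → α = 1.6×10⁻⁴ K⁻¹
Layer 4 at 1.8 °C → α = 0.96×10⁻⁴ K⁻¹
Layer 1: 300 × 1.3 × 2.8×10⁻⁴ = 0.10920 m
Layer 2: 1.1 × 350 × 2.1×10⁻⁴ = 0.08085 m
810 × 0.97 × 1.6×10⁻⁴ = 0.125712 m
Layer 4: 0.96×10⁻⁴ × 0.13 × 790 = 0.0098592 m
Δh = 0.10920 + 0.08085 + 0.125712 + 0.0098592 = 0.3256212 m

about 326 mm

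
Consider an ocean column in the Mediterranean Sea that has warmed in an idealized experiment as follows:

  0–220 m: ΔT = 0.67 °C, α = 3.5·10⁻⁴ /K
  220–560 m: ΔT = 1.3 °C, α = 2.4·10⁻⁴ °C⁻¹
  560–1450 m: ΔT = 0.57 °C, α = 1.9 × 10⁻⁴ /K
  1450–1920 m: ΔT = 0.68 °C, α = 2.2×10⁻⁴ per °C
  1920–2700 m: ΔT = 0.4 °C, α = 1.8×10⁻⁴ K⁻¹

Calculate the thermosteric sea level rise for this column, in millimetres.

Δh ≈ 381 mm

Layer 1: 220 × 3.5×10⁻⁴ × 0.67 = 0.05159 m
220–560 m: 1.3 × 340 × 2.4×10⁻⁴ = 0.10608 m
0.57 × 890 × 1.9×10⁻⁴ = 0.096387 m
Layer 4: 470 × 2.2×10⁻⁴ × 0.68 = 0.070312 m
1920–2700 m: 1.8×10⁻⁴ × 780 × 0.4 = 0.05616 m
Δh = 0.05159 + 0.10608 + 0.096387 + 0.070312 + 0.05616 = 0.380529 m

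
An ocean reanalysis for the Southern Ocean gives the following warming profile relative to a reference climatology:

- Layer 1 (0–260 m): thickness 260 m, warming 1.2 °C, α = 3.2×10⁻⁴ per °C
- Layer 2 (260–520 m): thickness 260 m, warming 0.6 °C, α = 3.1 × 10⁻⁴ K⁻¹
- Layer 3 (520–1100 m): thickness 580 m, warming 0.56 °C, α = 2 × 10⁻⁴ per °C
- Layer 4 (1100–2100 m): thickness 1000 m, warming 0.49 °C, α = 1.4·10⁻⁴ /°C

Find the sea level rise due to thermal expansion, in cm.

28 cm of thermosteric rise

0–260 m: 1.2 × 260 × 3.2×10⁻⁴ = 0.09984 m
Layer 2: 260 × 3.1×10⁻⁴ × 0.6 = 0.04836 m
520–1100 m: 0.56 × 580 × 2×10⁻⁴ = 0.06496 m
1.4×10⁻⁴ × 0.49 × 1000 = 0.06860 m
Δh = 0.09984 + 0.04836 + 0.06496 + 0.06860 = 0.28176 m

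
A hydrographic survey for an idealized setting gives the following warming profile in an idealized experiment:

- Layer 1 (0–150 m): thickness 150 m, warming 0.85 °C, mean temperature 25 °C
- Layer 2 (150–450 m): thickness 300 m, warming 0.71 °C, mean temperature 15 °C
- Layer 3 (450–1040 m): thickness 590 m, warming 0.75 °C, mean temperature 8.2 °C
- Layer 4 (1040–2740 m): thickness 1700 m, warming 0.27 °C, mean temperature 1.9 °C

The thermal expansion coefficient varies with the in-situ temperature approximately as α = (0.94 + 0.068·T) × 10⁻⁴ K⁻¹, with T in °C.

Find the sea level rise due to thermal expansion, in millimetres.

Layer 1: α = (0.94 + 0.068×25)×10⁻⁴ = 2.64×10⁻⁴ K⁻¹
Layer 2: α = (0.94 + 0.068×15)×10⁻⁴ = 1.96×10⁻⁴ K⁻¹
Layer 3: α = (0.94 + 0.068×8.2)×10⁻⁴ = 1.4976×10⁻⁴ K⁻¹
Layer 4: α = (0.94 + 0.068×1.9)×10⁻⁴ = 1.0692×10⁻⁴ K⁻¹
0–150 m: 150 × 2.64×10⁻⁴ × 0.85 = 0.03366 m
Layer 2: 300 × 1.96×10⁻⁴ × 0.71 = 0.041748 m
450–1040 m: 590 × 1.4976×10⁻⁴ × 0.75 = 0.0662688 m
Layer 4: 1.0692×10⁻⁴ × 0.27 × 1700 = 0.04907628 m
Δh = 0.03366 + 0.041748 + 0.0662688 + 0.04907628 = 0.19075308 m

191 mm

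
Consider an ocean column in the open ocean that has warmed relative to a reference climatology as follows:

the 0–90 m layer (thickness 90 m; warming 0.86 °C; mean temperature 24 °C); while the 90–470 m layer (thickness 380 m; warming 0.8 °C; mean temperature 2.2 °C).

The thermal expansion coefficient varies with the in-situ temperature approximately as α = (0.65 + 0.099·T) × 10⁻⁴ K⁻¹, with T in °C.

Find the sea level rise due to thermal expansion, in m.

Layer 1: α = (0.65 + 0.099×24)×10⁻⁴ = 3.026×10⁻⁴ K⁻¹
Layer 2: α = (0.65 + 0.099×2.2)×10⁻⁴ = 0.8678×10⁻⁴ K⁻¹
0–90 m: 3.026×10⁻⁴ × 0.86 × 90 = 0.02342124 m
Layer 2: 0.8 × 0.8678×10⁻⁴ × 380 = 0.02638112 m
Δh = 0.02342124 + 0.02638112 = 0.04980236 m

Δh ≈ 0.0498 m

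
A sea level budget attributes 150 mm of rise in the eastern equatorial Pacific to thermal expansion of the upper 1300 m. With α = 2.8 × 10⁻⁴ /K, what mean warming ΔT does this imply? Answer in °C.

0.412 °C

ΔT = Δh/(αH) = 0.15 / (2.8×10⁻⁴ × 1300) ≈ 0.4121 °C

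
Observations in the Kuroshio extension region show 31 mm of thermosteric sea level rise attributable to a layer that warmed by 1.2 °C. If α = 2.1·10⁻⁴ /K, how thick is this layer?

H = Δh/(αΔT) = 0.031 / (2.1×10⁻⁴ × 1.2) ≈ 123.0 m

about 120 m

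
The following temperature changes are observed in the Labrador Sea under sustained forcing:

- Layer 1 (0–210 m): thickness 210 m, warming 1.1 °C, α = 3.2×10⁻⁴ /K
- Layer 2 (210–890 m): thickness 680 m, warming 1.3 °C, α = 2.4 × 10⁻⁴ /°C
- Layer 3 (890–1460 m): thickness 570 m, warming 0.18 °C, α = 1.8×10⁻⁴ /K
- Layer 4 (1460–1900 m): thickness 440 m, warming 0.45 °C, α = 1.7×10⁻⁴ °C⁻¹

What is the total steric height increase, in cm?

3.2×10⁻⁴ × 210 × 1.1 = 0.07392 m
210–890 m: 2.4×10⁻⁴ × 680 × 1.3 = 0.21216 m
570 × 1.8×10⁻⁴ × 0.18 = 0.018468 m
440 × 0.45 × 1.7×10⁻⁴ = 0.03366 m
Δh = 0.07392 + 0.21216 + 0.018468 + 0.03366 = 0.338208 m

about 33.8 cm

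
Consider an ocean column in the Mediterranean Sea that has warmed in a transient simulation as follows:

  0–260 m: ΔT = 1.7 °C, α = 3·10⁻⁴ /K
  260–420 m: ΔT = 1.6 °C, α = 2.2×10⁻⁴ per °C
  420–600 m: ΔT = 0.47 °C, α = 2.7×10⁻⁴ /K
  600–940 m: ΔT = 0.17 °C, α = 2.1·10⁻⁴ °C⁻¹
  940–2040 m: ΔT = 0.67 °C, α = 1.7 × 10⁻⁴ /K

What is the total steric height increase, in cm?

Δh = 34.9 cm

3×10⁻⁴ × 260 × 1.7 = 0.13260 m
Layer 2: 2.2×10⁻⁴ × 1.6 × 160 = 0.05632 m
420–600 m: 180 × 0.47 × 2.7×10⁻⁴ = 0.022842 m
Layer 4: 340 × 0.17 × 2.1×10⁻⁴ = 0.012138 m
1.7×10⁻⁴ × 1100 × 0.67 = 0.12529 m
Δh = 0.13260 + 0.05632 + 0.022842 + 0.012138 + 0.12529 = 0.34919 m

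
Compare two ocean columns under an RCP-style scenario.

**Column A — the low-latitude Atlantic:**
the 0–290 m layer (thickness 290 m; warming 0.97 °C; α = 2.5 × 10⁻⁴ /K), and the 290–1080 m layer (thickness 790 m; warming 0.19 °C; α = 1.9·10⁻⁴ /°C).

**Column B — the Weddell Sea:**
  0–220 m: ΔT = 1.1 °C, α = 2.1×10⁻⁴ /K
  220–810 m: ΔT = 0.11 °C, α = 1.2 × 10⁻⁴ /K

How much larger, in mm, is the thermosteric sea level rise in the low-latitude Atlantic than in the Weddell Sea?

A 2.5×10⁻⁴ × 290 × 0.97 = 0.070325 m
A Layer 2: 1.9×10⁻⁴ × 0.19 × 790 = 0.028519 m
A total: 0.098844 m
B 220 × 2.1×10⁻⁴ × 1.1 = 0.05082 m
B 220–810 m: 590 × 0.11 × 1.2×10⁻⁴ = 0.007788 m
B total: 0.058608 m
Difference: 0.098844 − 0.058608 = 0.040236 m

40.2 mm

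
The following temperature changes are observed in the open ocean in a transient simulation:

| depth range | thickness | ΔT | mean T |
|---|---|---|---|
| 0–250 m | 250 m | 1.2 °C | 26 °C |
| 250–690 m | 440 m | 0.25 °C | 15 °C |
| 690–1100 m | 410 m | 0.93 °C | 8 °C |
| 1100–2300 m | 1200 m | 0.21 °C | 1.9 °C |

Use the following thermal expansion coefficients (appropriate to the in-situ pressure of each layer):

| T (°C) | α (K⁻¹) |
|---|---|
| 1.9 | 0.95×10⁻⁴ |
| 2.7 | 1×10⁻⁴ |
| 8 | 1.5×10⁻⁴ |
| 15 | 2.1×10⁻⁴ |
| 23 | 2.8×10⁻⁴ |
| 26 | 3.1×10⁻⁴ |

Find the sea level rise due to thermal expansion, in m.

Δh = 0.20 m

Layer 1 at 26 °C → α = 3.1×10⁻⁴ K⁻¹
Layer 2 at 15 °C → α = 2.1×10⁻⁴ K⁻¹
Layer 3 at 8 °C → α = 1.5×10⁻⁴ K⁻¹
Layer 4 at 1.9 °C → α = 0.95×10⁻⁴ K⁻¹
0–250 m: 3.1×10⁻⁴ × 1.2 × 250 = 0.09300 m
440 × 0.25 × 2.1×10⁻⁴ = 0.02310 m
690–1100 m: 0.93 × 410 × 1.5×10⁻⁴ = 0.057195 m
Layer 4: 0.95×10⁻⁴ × 0.21 × 1200 = 0.02394 m
Δh = 0.09300 + 0.02310 + 0.057195 + 0.02394 = 0.197235 m ≈ 0.20 m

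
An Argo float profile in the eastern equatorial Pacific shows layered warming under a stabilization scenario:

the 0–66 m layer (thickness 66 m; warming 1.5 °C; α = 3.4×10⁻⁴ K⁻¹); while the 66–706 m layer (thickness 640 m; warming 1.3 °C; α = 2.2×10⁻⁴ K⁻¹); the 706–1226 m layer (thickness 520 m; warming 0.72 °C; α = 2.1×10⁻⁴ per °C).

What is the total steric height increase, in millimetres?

about 300 mm

Layer 1: 66 × 1.5 × 3.4×10⁻⁴ = 0.03366 m
66–706 m: 640 × 2.2×10⁻⁴ × 1.3 = 0.18304 m
520 × 0.72 × 2.1×10⁻⁴ = 0.078624 m
Δh = 0.03366 + 0.18304 + 0.078624 = 0.295324 m ≈ 300 mm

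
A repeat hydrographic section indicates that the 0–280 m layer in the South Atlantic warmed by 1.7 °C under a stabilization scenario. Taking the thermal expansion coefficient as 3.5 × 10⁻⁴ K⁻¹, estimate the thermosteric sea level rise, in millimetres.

about 167 mm

Δh = αΔT·H = 3.5×10⁻⁴ × 1.7 × 280 = 0.16660 m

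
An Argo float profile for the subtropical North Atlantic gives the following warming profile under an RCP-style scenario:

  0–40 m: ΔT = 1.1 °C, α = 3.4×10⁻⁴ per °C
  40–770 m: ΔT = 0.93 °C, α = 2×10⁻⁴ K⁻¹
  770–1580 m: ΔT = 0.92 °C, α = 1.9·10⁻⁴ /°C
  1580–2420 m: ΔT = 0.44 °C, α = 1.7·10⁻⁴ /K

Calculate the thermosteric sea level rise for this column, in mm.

about 355 mm

1.1 × 3.4×10⁻⁴ × 40 = 0.01496 m
Layer 2: 0.93 × 730 × 2×10⁻⁴ = 0.13578 m
0.92 × 1.9×10⁻⁴ × 810 = 0.141588 m
Layer 4: 840 × 1.7×10⁻⁴ × 0.44 = 0.062832 m
Δh = 0.01496 + 0.13578 + 0.141588 + 0.062832 = 0.35516 m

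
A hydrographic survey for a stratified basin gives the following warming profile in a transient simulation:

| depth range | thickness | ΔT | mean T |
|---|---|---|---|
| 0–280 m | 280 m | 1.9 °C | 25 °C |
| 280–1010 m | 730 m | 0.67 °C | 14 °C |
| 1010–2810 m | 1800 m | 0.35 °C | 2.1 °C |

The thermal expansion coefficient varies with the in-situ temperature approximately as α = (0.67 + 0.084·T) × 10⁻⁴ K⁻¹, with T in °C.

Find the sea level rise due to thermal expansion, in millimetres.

Layer 1: α = (0.67 + 0.084×25)×10⁻⁴ = 2.77×10⁻⁴ K⁻¹
Layer 2: α = (0.67 + 0.084×14)×10⁻⁴ = 1.846×10⁻⁴ K⁻¹
Layer 3: α = (0.67 + 0.084×2.1)×10⁻⁴ = 0.8464×10⁻⁴ K⁻¹
2.77×10⁻⁴ × 1.9 × 280 = 0.147364 m
Layer 2: 1.846×10⁻⁴ × 0.67 × 730 = 0.09028786 m
Layer 3: 0.35 × 1800 × 0.8464×10⁻⁴ = 0.0533232 m
Δh = 0.147364 + 0.09028786 + 0.0533232 = 0.29097506 m ≈ 290 mm

Δh = 290 mm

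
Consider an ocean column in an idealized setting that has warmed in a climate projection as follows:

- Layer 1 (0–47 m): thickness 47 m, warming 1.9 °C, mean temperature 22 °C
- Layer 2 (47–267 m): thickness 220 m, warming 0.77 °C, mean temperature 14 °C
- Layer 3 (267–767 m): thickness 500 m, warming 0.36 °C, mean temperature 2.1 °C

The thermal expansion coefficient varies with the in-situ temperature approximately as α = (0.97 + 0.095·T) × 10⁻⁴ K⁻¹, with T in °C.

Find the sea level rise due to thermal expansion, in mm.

Layer 1: α = (0.97 + 0.095×22)×10⁻⁴ = 3.06×10⁻⁴ K⁻¹
Layer 2: α = (0.97 + 0.095×14)×10⁻⁴ = 2.3×10⁻⁴ K⁻¹
Layer 3: α = (0.97 + 0.095×2.1)×10⁻⁴ = 1.1695×10⁻⁴ K⁻¹
0–47 m: 47 × 3.06×10⁻⁴ × 1.9 = 0.0273258 m
2.3×10⁻⁴ × 220 × 0.77 = 0.038962 m
Layer 3: 500 × 1.1695×10⁻⁴ × 0.36 = 0.021051 m
Δh = 0.0273258 + 0.038962 + 0.021051 = 0.0873388 m

Δh = 87.3 mm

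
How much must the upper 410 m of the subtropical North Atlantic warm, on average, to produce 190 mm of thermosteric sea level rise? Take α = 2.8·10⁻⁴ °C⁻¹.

ΔT = Δh/(αH) = 0.19 / (2.8×10⁻⁴ × 410) ≈ 1.655 K

1.66 K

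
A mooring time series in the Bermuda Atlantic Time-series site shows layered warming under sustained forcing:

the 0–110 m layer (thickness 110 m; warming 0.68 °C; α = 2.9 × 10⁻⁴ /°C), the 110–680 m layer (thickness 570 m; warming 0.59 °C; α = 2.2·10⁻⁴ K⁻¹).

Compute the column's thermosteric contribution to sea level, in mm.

Layer 1: 0.68 × 2.9×10⁻⁴ × 110 = 0.021692 m
110–680 m: 0.59 × 570 × 2.2×10⁻⁴ = 0.073986 m
Δh = 0.021692 + 0.073986 = 0.095678 m ≈ 96 mm

96 mm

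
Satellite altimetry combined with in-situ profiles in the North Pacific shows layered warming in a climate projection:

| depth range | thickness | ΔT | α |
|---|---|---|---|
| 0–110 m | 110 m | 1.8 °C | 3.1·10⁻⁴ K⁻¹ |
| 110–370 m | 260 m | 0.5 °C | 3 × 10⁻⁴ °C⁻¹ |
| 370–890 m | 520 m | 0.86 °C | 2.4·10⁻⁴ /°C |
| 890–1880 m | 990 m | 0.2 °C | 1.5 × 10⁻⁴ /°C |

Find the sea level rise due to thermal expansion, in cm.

1.8 × 110 × 3.1×10⁻⁴ = 0.06138 m
110–370 m: 0.5 × 3×10⁻⁴ × 260 = 0.03900 m
Layer 3: 520 × 2.4×10⁻⁴ × 0.86 = 0.107328 m
890–1880 m: 0.2 × 1.5×10⁻⁴ × 990 = 0.02970 m
Δh = 0.06138 + 0.03900 + 0.107328 + 0.02970 = 0.237408 m

24 cm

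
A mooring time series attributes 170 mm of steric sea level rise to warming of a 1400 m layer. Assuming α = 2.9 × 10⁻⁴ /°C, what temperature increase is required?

ΔT = Δh/(αH) = 0.17 / (2.9×10⁻⁴ × 1400) ≈ 0.4187 K

ΔT ≈ 0.42 K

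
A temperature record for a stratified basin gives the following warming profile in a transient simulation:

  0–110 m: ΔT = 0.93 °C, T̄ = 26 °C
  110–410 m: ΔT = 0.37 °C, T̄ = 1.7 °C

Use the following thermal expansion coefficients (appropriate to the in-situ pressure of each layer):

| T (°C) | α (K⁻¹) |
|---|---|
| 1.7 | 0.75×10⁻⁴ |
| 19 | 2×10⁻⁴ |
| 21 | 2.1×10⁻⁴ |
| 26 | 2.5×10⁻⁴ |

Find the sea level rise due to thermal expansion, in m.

Layer 1 at 26 °C → α = 2.5×10⁻⁴ K⁻¹
Layer 2 at 1.7 °C → α = 0.75×10⁻⁴ K⁻¹
0–110 m: 2.5×10⁻⁴ × 0.93 × 110 = 0.025575 m
110–410 m: 0.75×10⁻⁴ × 300 × 0.37 = 0.008325 m
Δh = 0.025575 + 0.008325 = 0.03390 m

about 0.0339 m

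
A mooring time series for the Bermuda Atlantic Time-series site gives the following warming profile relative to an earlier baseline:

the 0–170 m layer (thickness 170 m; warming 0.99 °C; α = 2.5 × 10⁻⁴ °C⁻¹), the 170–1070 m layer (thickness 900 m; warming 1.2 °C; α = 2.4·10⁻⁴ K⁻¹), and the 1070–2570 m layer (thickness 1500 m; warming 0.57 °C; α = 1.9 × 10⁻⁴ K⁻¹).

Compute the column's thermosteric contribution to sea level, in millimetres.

0–170 m: 2.5×10⁻⁴ × 0.99 × 170 = 0.042075 m
170–1070 m: 900 × 1.2 × 2.4×10⁻⁴ = 0.25920 m
Layer 3: 1.9×10⁻⁴ × 1500 × 0.57 = 0.16245 m
Δh = 0.042075 + 0.25920 + 0.16245 = 0.463725 m ≈ 464 mm

464 mm of thermosteric rise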